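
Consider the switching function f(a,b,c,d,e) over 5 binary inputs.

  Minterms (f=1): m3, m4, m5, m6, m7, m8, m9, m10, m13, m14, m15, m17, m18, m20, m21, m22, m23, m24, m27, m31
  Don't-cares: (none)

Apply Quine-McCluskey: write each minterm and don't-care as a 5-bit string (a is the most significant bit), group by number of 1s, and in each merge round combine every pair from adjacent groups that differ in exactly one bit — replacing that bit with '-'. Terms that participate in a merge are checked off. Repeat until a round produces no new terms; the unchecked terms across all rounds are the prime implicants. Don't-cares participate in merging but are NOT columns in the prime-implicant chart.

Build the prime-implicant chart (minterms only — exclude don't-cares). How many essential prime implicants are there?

6

size-2^0 implicants → 00011(✓)  00100(✓)  00101(✓)  00110(✓)  00111(✓)  01000(✓)  01001(✓)  01010(✓)  01101(✓)  01110(✓)  01111(✓)  10001(✓)  10010(✓)  10100(✓)  10101(✓)  10110(✓)  10111(✓)  11000(✓)  11011(✓)  11111(✓)
size-2^1 implicants → -0100(✓)  -0101(✓)  -0110(✓)  -0111(✓)  -1000  -1111(✓)  0-101(✓)  0-110(✓)  0-111(✓)  00-11  001-0(✓)  001-1(✓)  0010-(✓)  0011-(✓)  01-01  01-10  010-0  0100-  011-1(✓)  0111-(✓)  1-111(✓)  10-01  10-10  101-0(✓)  101-1(✓)  1010-(✓)  1011-(✓)  11-11
size-2^2 implicants → --111  -01-0(✓)  -01-1(✓)  -010-(✓)  -011-(✓)  0-1-1  0-11-  001--(✓)  101--(✓)
size-2^3 implicants → -01--
Unchecked terms (primes): --111, -01--, -1000, 0-1-1, 0-11-, 00-11, 01-01, 01-10, 010-0, 0100-, 10-01, 10-10, 11-11
Minterm coverage:
  m3 ⊆ 00-11 [E]
  m4 ⊆ -01-- [E]
  m5 ⊆ -01--,0-1-1
  m6 ⊆ -01--,0-11-
  m7 ⊆ --111,-01--,0-1-1,0-11-,00-11
  m8 ⊆ -1000,010-0,0100-
  m9 ⊆ 01-01,0100-
  m10 ⊆ 01-10,010-0
  m13 ⊆ 0-1-1,01-01
  m14 ⊆ 0-11-,01-10
  m15 ⊆ --111,0-1-1,0-11-
  m17 ⊆ 10-01 [E]
  m18 ⊆ 10-10 [E]
  m20 ⊆ -01-- [E]
  m21 ⊆ -01--,10-01
  m22 ⊆ -01--,10-10
  m23 ⊆ --111,-01--
  m24 ⊆ -1000 [E]
  m27 ⊆ 11-11 [E]
  m31 ⊆ --111,11-11
E = {-01--, -1000, 00-11, 10-01, 10-10, 11-11}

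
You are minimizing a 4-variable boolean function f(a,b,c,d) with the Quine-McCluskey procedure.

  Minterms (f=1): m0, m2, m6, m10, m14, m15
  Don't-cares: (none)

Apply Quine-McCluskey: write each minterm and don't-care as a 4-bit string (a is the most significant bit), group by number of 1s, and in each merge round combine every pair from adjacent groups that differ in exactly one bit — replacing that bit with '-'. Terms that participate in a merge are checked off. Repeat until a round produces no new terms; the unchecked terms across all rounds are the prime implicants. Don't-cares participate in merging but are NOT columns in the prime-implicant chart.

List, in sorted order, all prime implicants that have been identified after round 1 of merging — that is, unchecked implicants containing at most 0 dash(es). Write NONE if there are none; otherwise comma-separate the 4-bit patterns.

NONE

Round 0: 0000✓ 0010✓ 0110✓ 1010✓ 1110✓ 1111✓
Round 1: -010✓ -110✓ 0-10✓ 00-0 1-10✓ 111-
Round 2: --10
PIs = {--10, 00-0, 111-}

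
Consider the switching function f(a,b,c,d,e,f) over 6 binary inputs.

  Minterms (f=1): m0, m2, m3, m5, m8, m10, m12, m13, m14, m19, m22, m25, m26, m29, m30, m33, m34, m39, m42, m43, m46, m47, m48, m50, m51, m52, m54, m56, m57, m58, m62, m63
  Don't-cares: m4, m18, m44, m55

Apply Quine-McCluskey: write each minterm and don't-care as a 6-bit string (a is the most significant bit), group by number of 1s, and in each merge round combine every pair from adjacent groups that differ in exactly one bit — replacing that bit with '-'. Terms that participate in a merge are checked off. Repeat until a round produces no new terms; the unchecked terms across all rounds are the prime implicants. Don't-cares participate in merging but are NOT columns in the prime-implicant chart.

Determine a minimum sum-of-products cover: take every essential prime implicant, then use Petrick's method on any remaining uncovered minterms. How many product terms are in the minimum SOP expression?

size-2^0 implicants → 000000(✓)  000010(✓)  000011(✓)  000100(✓)  000101(✓)  001000(✓)  001010(✓)  001100(✓)  001101(✓)  001110(✓)  010010(✓)  010011(✓)  010110(✓)  011001(✓)  011010(✓)  011101(✓)  011110(✓)  100001  100010(✓)  100111(✓)  101010(✓)  101011(✓)  101100(✓)  101110(✓)  101111(✓)  110000(✓)  110010(✓)  110011(✓)  110100(✓)  110110(✓)  110111(✓)  111000(✓)  111001(✓)  111010(✓)  111110(✓)  111111(✓)
size-2^1 implicants → -00010(✓)  -01010(✓)  -01100(✓)  -01110(✓)  -10010(✓)  -10011(✓)  -10110(✓)  -11001  -11010(✓)  -11110(✓)  0-0010(✓)  0-0011(✓)  0-1010(✓)  0-1101  0-1110(✓)  00-000(✓)  00-010(✓)  00-100(✓)  00-101(✓)  000-00(✓)  0000-0(✓)  00001-(✓)  00010-(✓)  001-00(✓)  001-10(✓)  0010-0(✓)  0011-0(✓)  00110-(✓)  01-010(✓)  01-110(✓)  010-10(✓)  01001-(✓)  011-01  011-10(✓)  1-0010(✓)  1-0111(✓)  1-1010(✓)  1-1110(✓)  1-1111(✓)  10-010(✓)  10-111(✓)  101-10(✓)  101-11(✓)  10101-(✓)  1011-0(✓)  10111-(✓)  11-000(✓)  11-010(✓)  11-110(✓)  11-111(✓)  110-00(✓)  110-10(✓)  110-11(✓)  1100-0(✓)  11001-(✓)  1101-0(✓)  11011-(✓)  111-10(✓)  1110-0(✓)  11100-  11111-(✓)
size-2^2 implicants → --0010(✓)  --1010(✓)  --1110(✓)  -0-010(✓)  -01-10(✓)  -011-0  -1-010(✓)  -1-110(✓)  -10-10(✓)  -1001-  -11-10(✓)  0--010(✓)  0-001-  0-1-10(✓)  00--00  00-0-0  00-10-  001--0  01--10(✓)  1--010(✓)  1--111  1-1-10(✓)  1-111-  101-1-  11--10(✓)  11-0-0  11-11-  110--0  110-1-
size-2^3 implicants → ---010  --1-10  -1--10
Unchecked terms (primes): ---010, --1-10, -011-0, -1--10, -1001-, -11001, 0-001-, 0-1101, 00--00, 00-0-0, 00-10-, 001--0, 011-01, 1--111, 1-111-, 100001, 101-1-, 11-0-0, 11-11-, 110--0, 110-1-, 11100-
Minterm coverage:
  m0 ⊆ 00--00,00-0-0
  m2 ⊆ ---010,0-001-,00-0-0
  m3 ⊆ 0-001- [E]
  m5 ⊆ 00-10- [E]
  m8 ⊆ 00--00,00-0-0,001--0
  m10 ⊆ ---010,--1-10,00-0-0,001--0
  m12 ⊆ -011-0,00--00,00-10-,001--0
  m13 ⊆ 0-1101,00-10-
  m14 ⊆ --1-10,-011-0,001--0
  m19 ⊆ -1001-,0-001-
  m22 ⊆ -1--10 [E]
  m25 ⊆ -11001,011-01
  m26 ⊆ ---010,--1-10,-1--10
  m29 ⊆ 0-1101,011-01
  m30 ⊆ --1-10,-1--10
  m33 ⊆ 100001 [E]
  m34 ⊆ ---010 [E]
  m39 ⊆ 1--111 [E]
  m42 ⊆ ---010,--1-10,101-1-
  m43 ⊆ 101-1- [E]
  m46 ⊆ --1-10,-011-0,1-111-,101-1-
  m47 ⊆ 1--111,1-111-,101-1-
  m48 ⊆ 11-0-0,110--0
  m50 ⊆ ---010,-1--10,-1001-,11-0-0,110--0,110-1-
  m51 ⊆ -1001-,110-1-
  m52 ⊆ 110--0 [E]
  m54 ⊆ -1--10,11-11-,110--0,110-1-
  m56 ⊆ 11-0-0,11100-
  m57 ⊆ -11001,11100-
  m58 ⊆ ---010,--1-10,-1--10,11-0-0
  m62 ⊆ --1-10,-1--10,1-111-,11-11-
  m63 ⊆ 1--111,1-111-,11-11-
E = {---010, -1--10, 0-001-, 00-10-, 1--111, 100001, 101-1-, 110--0}
Petrick residual → --1-10, -1001-, 00--00, 011-01, 11100-
Cover = d'ef' + cef' + bef' + bc'd'e + a'c'd'e + a'b'e'f' + a'b'de' + a'bce'f + adef + ab'c'd'e'f + ab'ce + abc'f' + abcd'e'  |cover|=13

13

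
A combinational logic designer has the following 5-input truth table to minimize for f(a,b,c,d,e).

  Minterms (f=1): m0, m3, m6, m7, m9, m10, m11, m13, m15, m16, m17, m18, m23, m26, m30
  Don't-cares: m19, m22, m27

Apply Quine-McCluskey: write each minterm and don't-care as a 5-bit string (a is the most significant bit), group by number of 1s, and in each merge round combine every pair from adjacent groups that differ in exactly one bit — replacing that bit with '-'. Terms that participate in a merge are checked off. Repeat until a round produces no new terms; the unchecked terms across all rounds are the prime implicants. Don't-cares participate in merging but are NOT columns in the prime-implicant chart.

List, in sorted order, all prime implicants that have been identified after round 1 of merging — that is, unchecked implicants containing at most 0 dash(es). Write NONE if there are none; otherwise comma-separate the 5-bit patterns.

NONE

[col 0] 00000*, 00011*, 00110*, 00111*, 01001*, 01010*, 01011*, 01101*, 01111*, 10000*, 10001*, 10010*, 10011*, 10110*, 10111*, 11010*, 11011*, 11110*
[col 1] -0000, -0011*, -0110*, -0111*, -1010*, -1011*, 0-011*, 0-111*, 00-11*, 0011-*, 01-01*, 01-11*, 010-1*, 0101-*, 011-1*, 1-010*, 1-011*, 1-110*, 10-10*, 10-11*, 100-0*, 100-1*, 1000-*, 1001-*, 1011-*, 11-10*, 1101-*
[col 2] --011, -0-11, -011-, -101-, 0--11, 01--1, 1--10, 1-01-, 10-1-, 100--
Prime implicants: --011, -0-11, -0000, -011-, -101-, 0--11, 01--1, 1--10, 1-01-, 10-1-, 100--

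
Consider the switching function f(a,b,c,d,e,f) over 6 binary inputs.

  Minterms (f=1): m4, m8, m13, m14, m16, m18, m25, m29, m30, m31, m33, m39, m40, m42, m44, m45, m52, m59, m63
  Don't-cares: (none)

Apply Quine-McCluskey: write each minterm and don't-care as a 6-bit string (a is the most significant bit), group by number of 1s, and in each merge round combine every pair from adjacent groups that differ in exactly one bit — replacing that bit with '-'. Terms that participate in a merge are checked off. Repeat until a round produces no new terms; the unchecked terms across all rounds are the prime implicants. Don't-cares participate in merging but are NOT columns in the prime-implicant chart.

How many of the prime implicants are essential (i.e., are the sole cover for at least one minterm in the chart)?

size-2^0 implicants → 000100  001000(✓)  001101(✓)  001110(✓)  010000(✓)  010010(✓)  011001(✓)  011101(✓)  011110(✓)  011111(✓)  100001  100111  101000(✓)  101010(✓)  101100(✓)  101101(✓)  110100  111011(✓)  111111(✓)
size-2^1 implicants → -01000  -01101  -11111  0-1101  0-1110  0100-0  011-01  0111-1  01111-  101-00  1010-0  10110-  111-11
Unchecked terms (primes): -01000, -01101, -11111, 0-1101, 0-1110, 000100, 0100-0, 011-01, 0111-1, 01111-, 100001, 100111, 101-00, 1010-0, 10110-, 110100, 111-11
Minterm coverage:
  m4 ⊆ 000100 [E]
  m8 ⊆ -01000 [E]
  m13 ⊆ -01101,0-1101
  m14 ⊆ 0-1110 [E]
  m16 ⊆ 0100-0 [E]
  m18 ⊆ 0100-0 [E]
  m25 ⊆ 011-01 [E]
  m29 ⊆ 0-1101,011-01,0111-1
  m30 ⊆ 0-1110,01111-
  m31 ⊆ -11111,0111-1,01111-
  m33 ⊆ 100001 [E]
  m39 ⊆ 100111 [E]
  m40 ⊆ -01000,101-00,1010-0
  m42 ⊆ 1010-0 [E]
  m44 ⊆ 101-00,10110-
  m45 ⊆ -01101,10110-
  m52 ⊆ 110100 [E]
  m59 ⊆ 111-11 [E]
  m63 ⊆ -11111,111-11
E = {-01000, 0-1110, 000100, 0100-0, 011-01, 100001, 100111, 1010-0, 110100, 111-11}

10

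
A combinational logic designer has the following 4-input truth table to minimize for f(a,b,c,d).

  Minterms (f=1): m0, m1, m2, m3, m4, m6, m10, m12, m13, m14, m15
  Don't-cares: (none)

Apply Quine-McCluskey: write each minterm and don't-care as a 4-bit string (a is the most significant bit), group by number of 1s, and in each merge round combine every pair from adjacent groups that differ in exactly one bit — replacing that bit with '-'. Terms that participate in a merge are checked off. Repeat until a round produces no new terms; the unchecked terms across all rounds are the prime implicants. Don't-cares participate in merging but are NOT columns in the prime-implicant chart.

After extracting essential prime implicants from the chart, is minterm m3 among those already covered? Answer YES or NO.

size-2^0 implicants → 0000(✓)  0001(✓)  0010(✓)  0011(✓)  0100(✓)  0110(✓)  1010(✓)  1100(✓)  1101(✓)  1110(✓)  1111(✓)
size-2^1 implicants → -010(✓)  -100(✓)  -110(✓)  0-00(✓)  0-10(✓)  00-0(✓)  00-1(✓)  000-(✓)  001-(✓)  01-0(✓)  1-10(✓)  11-0(✓)  11-1(✓)  110-(✓)  111-(✓)
size-2^2 implicants → --10  -1-0  0--0  00--  11--
Unchecked terms (primes): --10, -1-0, 0--0, 00--, 11--
Minterm coverage:
  m0 ⊆ 0--0,00--
  m1 ⊆ 00-- [E]
  m2 ⊆ --10,0--0,00--
  m3 ⊆ 00-- [E]
  m4 ⊆ -1-0,0--0
  m6 ⊆ --10,-1-0,0--0
  m10 ⊆ --10 [E]
  m12 ⊆ -1-0,11--
  m13 ⊆ 11-- [E]
  m14 ⊆ --10,-1-0,11--
  m15 ⊆ 11-- [E]
E = {--10, 00--, 11--}

YES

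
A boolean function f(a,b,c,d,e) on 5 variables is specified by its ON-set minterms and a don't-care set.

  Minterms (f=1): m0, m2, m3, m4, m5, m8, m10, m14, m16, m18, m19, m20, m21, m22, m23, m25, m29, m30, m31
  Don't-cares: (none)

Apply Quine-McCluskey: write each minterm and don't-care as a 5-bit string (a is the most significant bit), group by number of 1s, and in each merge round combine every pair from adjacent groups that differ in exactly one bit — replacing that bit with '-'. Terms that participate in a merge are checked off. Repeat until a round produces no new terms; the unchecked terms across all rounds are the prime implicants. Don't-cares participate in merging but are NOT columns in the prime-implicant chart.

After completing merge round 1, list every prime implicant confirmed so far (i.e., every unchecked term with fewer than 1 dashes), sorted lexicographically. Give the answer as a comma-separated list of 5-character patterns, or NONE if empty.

size-2^0 implicants → 00000(✓)  00010(✓)  00011(✓)  00100(✓)  00101(✓)  01000(✓)  01010(✓)  01110(✓)  10000(✓)  10010(✓)  10011(✓)  10100(✓)  10101(✓)  10110(✓)  10111(✓)  11001(✓)  11101(✓)  11110(✓)  11111(✓)
size-2^1 implicants → -0000(✓)  -0010(✓)  -0011(✓)  -0100(✓)  -0101(✓)  -1110  0-000(✓)  0-010(✓)  00-00(✓)  000-0(✓)  0001-(✓)  0010-(✓)  01-10  010-0(✓)  1-101(✓)  1-110(✓)  1-111(✓)  10-00(✓)  10-10(✓)  10-11(✓)  100-0(✓)  1001-(✓)  101-0(✓)  101-1(✓)  1010-(✓)  1011-(✓)  11-01  111-1(✓)  1111-(✓)
size-2^2 implicants → -0-00  -00-0  -001-  -010-  0-0-0  1-1-1  1-11-  10--0  10-1-  101--
Unchecked terms (primes): -0-00, -00-0, -001-, -010-, -1110, 0-0-0, 01-10, 1-1-1, 1-11-, 10--0, 10-1-, 101--, 11-01

NONE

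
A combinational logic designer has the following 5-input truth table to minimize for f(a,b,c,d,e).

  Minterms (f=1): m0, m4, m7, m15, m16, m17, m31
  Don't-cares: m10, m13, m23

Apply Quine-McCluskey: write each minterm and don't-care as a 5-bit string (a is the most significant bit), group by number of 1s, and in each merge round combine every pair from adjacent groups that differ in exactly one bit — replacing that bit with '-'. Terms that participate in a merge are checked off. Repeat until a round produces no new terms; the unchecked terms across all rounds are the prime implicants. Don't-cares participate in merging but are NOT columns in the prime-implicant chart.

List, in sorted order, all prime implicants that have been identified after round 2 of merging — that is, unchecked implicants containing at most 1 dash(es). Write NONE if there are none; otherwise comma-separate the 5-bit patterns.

size-2^0 implicants → 00000(✓)  00100(✓)  00111(✓)  01010  01101(✓)  01111(✓)  10000(✓)  10001(✓)  10111(✓)  11111(✓)
size-2^1 implicants → -0000  -0111(✓)  -1111(✓)  0-111(✓)  00-00  011-1  1-111(✓)  1000-
size-2^2 implicants → --111
Unchecked terms (primes): --111, -0000, 00-00, 01010, 011-1, 1000-

-0000, 00-00, 01010, 011-1, 1000-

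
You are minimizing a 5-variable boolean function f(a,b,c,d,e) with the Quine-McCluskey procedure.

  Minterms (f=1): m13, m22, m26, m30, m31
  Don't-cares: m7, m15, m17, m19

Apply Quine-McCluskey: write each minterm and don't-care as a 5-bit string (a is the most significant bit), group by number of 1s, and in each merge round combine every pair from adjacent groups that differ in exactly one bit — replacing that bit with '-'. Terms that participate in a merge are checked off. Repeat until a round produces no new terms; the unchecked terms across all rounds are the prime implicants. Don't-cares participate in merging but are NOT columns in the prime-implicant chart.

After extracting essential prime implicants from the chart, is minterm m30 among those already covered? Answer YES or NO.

[col 0] 00111*, 01101*, 01111*, 10001*, 10011*, 10110*, 11010*, 11110*, 11111*
[col 1] -1111, 0-111, 011-1, 1-110, 100-1, 11-10, 1111-
Prime implicants: -1111, 0-111, 011-1, 1-110, 100-1, 11-10, 1111-
PI chart (minterm → PIs covering it):
  13 | 011-1  (sole → essential)
  22 | 1-110  (sole → essential)
  26 | 11-10  (sole → essential)
  30 | 1-110,11-10,1111-
  31 | -1111,1111-
Essential prime implicants: 011-1, 1-110, 11-10

YES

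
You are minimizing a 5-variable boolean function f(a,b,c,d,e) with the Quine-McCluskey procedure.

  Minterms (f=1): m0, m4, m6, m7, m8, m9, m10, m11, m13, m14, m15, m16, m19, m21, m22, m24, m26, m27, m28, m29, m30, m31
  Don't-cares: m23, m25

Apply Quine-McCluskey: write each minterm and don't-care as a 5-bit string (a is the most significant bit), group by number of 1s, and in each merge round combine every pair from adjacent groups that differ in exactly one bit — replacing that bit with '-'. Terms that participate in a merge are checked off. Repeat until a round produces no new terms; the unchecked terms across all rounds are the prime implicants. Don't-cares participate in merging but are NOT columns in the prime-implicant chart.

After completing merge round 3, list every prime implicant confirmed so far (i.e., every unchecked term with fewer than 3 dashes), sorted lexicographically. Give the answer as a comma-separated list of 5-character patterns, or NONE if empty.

size-2^0 implicants → 00000(✓)  00100(✓)  00110(✓)  00111(✓)  01000(✓)  01001(✓)  01010(✓)  01011(✓)  01101(✓)  01110(✓)  01111(✓)  10000(✓)  10011(✓)  10101(✓)  10110(✓)  10111(✓)  11000(✓)  11001(✓)  11010(✓)  11011(✓)  11100(✓)  11101(✓)  11110(✓)  11111(✓)
size-2^1 implicants → -0000(✓)  -0110(✓)  -0111(✓)  -1000(✓)  -1001(✓)  -1010(✓)  -1011(✓)  -1101(✓)  -1110(✓)  -1111(✓)  0-000(✓)  0-110(✓)  0-111(✓)  00-00  001-0  0011-(✓)  01-01(✓)  01-10(✓)  01-11(✓)  010-0(✓)  010-1(✓)  0100-(✓)  0101-(✓)  011-1(✓)  0111-(✓)  1-000(✓)  1-011(✓)  1-101(✓)  1-110(✓)  1-111(✓)  10-11(✓)  101-1(✓)  1011-(✓)  11-00(✓)  11-01(✓)  11-10(✓)  11-11(✓)  110-0(✓)  110-1(✓)  1100-(✓)  1101-(✓)  111-0(✓)  111-1(✓)  1110-(✓)  1111-(✓)
size-2^2 implicants → --000  --110(✓)  --111(✓)  -011-(✓)  -1-01(✓)  -1-10(✓)  -1-11(✓)  -10-0(✓)  -10-1(✓)  -100-(✓)  -101-(✓)  -11-1(✓)  -111-(✓)  0-11-(✓)  01--1(✓)  01-1-(✓)  010--(✓)  1--11  1-1-1  1-11-(✓)  11--0(✓)  11--1(✓)  11-0-(✓)  11-1-(✓)  110--(✓)  111--(✓)
size-2^3 implicants → --11-  -1--1  -1-1-  -10--  11---
Unchecked terms (primes): --000, --11-, -1--1, -1-1-, -10--, 00-00, 001-0, 1--11, 1-1-1, 11---

--000, 00-00, 001-0, 1--11, 1-1-1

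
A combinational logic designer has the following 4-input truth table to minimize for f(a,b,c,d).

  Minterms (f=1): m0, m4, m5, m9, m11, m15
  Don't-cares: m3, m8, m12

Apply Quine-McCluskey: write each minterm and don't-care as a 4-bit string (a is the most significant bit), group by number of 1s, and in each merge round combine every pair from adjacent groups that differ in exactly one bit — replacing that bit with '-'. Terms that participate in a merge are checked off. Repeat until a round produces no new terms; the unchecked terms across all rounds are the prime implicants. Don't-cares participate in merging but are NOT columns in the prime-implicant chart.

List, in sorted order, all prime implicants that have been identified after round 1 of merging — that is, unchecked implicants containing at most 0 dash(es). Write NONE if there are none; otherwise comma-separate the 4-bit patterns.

size-2^0 implicants → 0000(✓)  0011(✓)  0100(✓)  0101(✓)  1000(✓)  1001(✓)  1011(✓)  1100(✓)  1111(✓)
size-2^1 implicants → -000(✓)  -011  -100(✓)  0-00(✓)  010-  1-00(✓)  1-11  10-1  100-
size-2^2 implicants → --00
Unchecked terms (primes): --00, -011, 010-, 1-11, 10-1, 100-

NONE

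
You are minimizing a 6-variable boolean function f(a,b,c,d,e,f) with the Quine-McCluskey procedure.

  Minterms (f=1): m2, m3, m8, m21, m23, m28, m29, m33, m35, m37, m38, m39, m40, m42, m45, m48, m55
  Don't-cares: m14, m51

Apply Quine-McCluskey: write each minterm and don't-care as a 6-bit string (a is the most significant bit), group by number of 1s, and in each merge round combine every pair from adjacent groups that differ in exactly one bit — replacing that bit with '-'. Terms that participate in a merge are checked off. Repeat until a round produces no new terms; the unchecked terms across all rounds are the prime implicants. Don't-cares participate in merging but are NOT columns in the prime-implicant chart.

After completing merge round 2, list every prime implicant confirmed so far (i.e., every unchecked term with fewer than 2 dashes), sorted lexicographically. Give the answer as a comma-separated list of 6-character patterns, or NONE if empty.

[col 0] 000010*, 000011*, 001000*, 001110, 010101*, 010111*, 011100*, 011101*, 100001*, 100011*, 100101*, 100110*, 100111*, 101000*, 101010*, 101101*, 110000, 110011*, 110111*
[col 1] -00011, -01000, -10111, 00001-, 01-101, 0101-1, 01110-, 1-0011*, 1-0111*, 10-101, 100-01*, 100-11*, 1000-1*, 1001-1*, 10011-, 1010-0, 110-11*
[col 2] 1-0-11, 100--1
Prime implicants: -00011, -01000, -10111, 00001-, 001110, 01-101, 0101-1, 01110-, 1-0-11, 10-101, 100--1, 10011-, 1010-0, 110000

-00011, -01000, -10111, 00001-, 001110, 01-101, 0101-1, 01110-, 10-101, 10011-, 1010-0, 110000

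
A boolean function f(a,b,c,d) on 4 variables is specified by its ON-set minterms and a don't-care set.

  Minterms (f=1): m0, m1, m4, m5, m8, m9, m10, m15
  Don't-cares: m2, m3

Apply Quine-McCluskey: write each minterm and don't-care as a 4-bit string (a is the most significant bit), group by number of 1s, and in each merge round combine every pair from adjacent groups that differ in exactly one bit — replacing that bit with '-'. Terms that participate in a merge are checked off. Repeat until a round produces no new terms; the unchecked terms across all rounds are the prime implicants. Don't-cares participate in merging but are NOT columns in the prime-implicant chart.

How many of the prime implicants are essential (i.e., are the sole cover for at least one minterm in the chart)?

4

Round 0: 0000✓ 0001✓ 0010✓ 0011✓ 0100✓ 0101✓ 1000✓ 1001✓ 1010✓ 1111
Round 1: -000✓ -001✓ -010✓ 0-00✓ 0-01✓ 00-0✓ 00-1✓ 000-✓ 001-✓ 010-✓ 10-0✓ 100-✓
Round 2: -0-0 -00- 0-0- 00--
PIs = {-0-0, -00-, 0-0-, 00--, 1111}
Coverage chart:
  m0: -0-0,-00-,0-0-,00--
  m1: -00-,0-0-,00--
  m4: 0-0- ←essential
  m5: 0-0- ←essential
  m8: -0-0,-00-
  m9: -00- ←essential
  m10: -0-0 ←essential
  m15: 1111 ←essential
Essential: -0-0, -00-, 0-0-, 1111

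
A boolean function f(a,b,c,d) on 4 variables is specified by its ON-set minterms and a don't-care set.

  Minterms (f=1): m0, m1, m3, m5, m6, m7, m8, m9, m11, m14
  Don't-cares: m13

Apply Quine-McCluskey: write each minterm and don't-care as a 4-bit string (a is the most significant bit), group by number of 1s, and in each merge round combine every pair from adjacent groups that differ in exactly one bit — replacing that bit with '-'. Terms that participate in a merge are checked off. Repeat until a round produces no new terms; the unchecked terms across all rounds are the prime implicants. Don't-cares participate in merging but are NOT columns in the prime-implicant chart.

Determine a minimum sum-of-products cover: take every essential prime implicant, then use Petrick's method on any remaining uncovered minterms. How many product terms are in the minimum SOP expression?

4

size-2^0 implicants → 0000(✓)  0001(✓)  0011(✓)  0101(✓)  0110(✓)  0111(✓)  1000(✓)  1001(✓)  1011(✓)  1101(✓)  1110(✓)
size-2^1 implicants → -000(✓)  -001(✓)  -011(✓)  -101(✓)  -110  0-01(✓)  0-11(✓)  00-1(✓)  000-(✓)  01-1(✓)  011-  1-01(✓)  10-1(✓)  100-(✓)
size-2^2 implicants → --01  -0-1  -00-  0--1
Unchecked terms (primes): --01, -0-1, -00-, -110, 0--1, 011-
Minterm coverage:
  m0 ⊆ -00- [E]
  m1 ⊆ --01,-0-1,-00-,0--1
  m3 ⊆ -0-1,0--1
  m5 ⊆ --01,0--1
  m6 ⊆ -110,011-
  m7 ⊆ 0--1,011-
  m8 ⊆ -00- [E]
  m9 ⊆ --01,-0-1,-00-
  m11 ⊆ -0-1 [E]
  m14 ⊆ -110 [E]
E = {-0-1, -00-, -110}
Petrick residual → 0--1
Cover = b'd + b'c' + bcd' + a'd  |cover|=4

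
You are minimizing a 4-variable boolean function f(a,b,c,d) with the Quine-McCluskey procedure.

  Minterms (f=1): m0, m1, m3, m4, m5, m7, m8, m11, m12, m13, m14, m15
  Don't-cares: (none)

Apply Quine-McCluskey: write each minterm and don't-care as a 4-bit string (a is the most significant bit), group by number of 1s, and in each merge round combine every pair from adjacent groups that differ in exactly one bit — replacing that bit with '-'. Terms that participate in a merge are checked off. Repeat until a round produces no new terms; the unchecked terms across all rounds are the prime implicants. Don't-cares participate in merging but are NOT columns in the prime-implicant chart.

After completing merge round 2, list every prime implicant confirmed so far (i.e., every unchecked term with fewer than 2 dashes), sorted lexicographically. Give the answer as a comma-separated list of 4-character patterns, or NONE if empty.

NONE

[col 0] 0000*, 0001*, 0011*, 0100*, 0101*, 0111*, 1000*, 1011*, 1100*, 1101*, 1110*, 1111*
[col 1] -000*, -011*, -100*, -101*, -111*, 0-00*, 0-01*, 0-11*, 00-1*, 000-*, 01-1*, 010-*, 1-00*, 1-11*, 11-0*, 11-1*, 110-*, 111-*
[col 2] --00, --11, -1-1, -10-, 0--1, 0-0-, 11--
Prime implicants: --00, --11, -1-1, -10-, 0--1, 0-0-, 11--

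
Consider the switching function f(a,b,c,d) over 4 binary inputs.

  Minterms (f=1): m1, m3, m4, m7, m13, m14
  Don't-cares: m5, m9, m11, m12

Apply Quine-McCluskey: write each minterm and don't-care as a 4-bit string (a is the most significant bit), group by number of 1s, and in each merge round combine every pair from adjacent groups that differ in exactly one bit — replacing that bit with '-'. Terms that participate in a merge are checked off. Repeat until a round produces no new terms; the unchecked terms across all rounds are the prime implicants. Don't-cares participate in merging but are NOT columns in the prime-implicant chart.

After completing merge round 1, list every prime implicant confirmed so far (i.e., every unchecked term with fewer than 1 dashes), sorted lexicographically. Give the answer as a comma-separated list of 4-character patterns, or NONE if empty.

NONE

[col 0] 0001*, 0011*, 0100*, 0101*, 0111*, 1001*, 1011*, 1100*, 1101*, 1110*
[col 1] -001*, -011*, -100*, -101*, 0-01*, 0-11*, 00-1*, 01-1*, 010-*, 1-01*, 10-1*, 11-0, 110-*
[col 2] --01, -0-1, -10-, 0--1
Prime implicants: --01, -0-1, -10-, 0--1, 11-0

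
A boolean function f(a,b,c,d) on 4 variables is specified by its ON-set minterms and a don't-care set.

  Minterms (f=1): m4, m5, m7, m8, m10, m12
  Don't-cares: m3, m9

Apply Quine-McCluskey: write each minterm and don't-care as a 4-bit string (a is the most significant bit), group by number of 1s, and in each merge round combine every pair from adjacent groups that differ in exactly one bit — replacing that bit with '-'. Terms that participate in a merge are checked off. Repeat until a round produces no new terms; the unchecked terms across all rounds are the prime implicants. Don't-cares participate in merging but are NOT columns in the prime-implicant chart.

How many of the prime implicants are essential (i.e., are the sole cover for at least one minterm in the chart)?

size-2^0 implicants → 0011(✓)  0100(✓)  0101(✓)  0111(✓)  1000(✓)  1001(✓)  1010(✓)  1100(✓)
size-2^1 implicants → -100  0-11  01-1  010-  1-00  10-0  100-
Unchecked terms (primes): -100, 0-11, 01-1, 010-, 1-00, 10-0, 100-
Minterm coverage:
  m4 ⊆ -100,010-
  m5 ⊆ 01-1,010-
  m7 ⊆ 0-11,01-1
  m8 ⊆ 1-00,10-0,100-
  m10 ⊆ 10-0 [E]
  m12 ⊆ -100,1-00
E = {10-0}

1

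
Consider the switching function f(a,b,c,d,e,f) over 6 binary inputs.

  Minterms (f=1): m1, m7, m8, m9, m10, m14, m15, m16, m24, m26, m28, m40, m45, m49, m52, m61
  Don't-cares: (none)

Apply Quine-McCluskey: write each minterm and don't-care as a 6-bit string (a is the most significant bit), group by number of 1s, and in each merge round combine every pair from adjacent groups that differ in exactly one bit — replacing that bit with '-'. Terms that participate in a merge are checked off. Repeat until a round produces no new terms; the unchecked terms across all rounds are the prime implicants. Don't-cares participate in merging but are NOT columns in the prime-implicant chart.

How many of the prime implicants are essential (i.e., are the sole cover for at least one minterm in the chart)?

[col 0] 000001*, 000111*, 001000*, 001001*, 001010*, 001110*, 001111*, 010000*, 011000*, 011010*, 011100*, 101000*, 101101*, 110001, 110100, 111101*
[col 1] -01000, 0-1000*, 0-1010*, 00-001, 00-111, 001-10, 0010-0*, 00100-, 00111-, 01-000, 011-00, 0110-0*, 1-1101
[col 2] 0-10-0
Prime implicants: -01000, 0-10-0, 00-001, 00-111, 001-10, 00100-, 00111-, 01-000, 011-00, 1-1101, 110001, 110100
PI chart (minterm → PIs covering it):
  1 | 00-001  (sole → essential)
  7 | 00-111  (sole → essential)
  8 | -01000,0-10-0,00100-
  9 | 00-001,00100-
  10 | 0-10-0,001-10
  14 | 001-10,00111-
  15 | 00-111,00111-
  16 | 01-000  (sole → essential)
  24 | 0-10-0,01-000,011-00
  26 | 0-10-0  (sole → essential)
  28 | 011-00  (sole → essential)
  40 | -01000  (sole → essential)
  45 | 1-1101  (sole → essential)
  49 | 110001  (sole → essential)
  52 | 110100  (sole → essential)
  61 | 1-1101  (sole → essential)
Essential prime implicants: -01000, 0-10-0, 00-001, 00-111, 01-000, 011-00, 1-1101, 110001, 110100

9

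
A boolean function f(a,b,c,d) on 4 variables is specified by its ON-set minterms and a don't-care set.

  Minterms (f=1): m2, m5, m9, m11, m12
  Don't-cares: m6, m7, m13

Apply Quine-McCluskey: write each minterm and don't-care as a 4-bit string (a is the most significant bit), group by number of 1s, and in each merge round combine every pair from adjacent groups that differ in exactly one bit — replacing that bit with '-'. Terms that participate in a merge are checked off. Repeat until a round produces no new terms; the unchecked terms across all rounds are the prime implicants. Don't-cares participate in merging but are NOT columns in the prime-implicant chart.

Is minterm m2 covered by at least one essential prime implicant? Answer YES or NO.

[col 0] 0010*, 0101*, 0110*, 0111*, 1001*, 1011*, 1100*, 1101*
[col 1] -101, 0-10, 01-1, 011-, 1-01, 10-1, 110-
Prime implicants: -101, 0-10, 01-1, 011-, 1-01, 10-1, 110-
PI chart (minterm → PIs covering it):
  2 | 0-10  (sole → essential)
  5 | -101,01-1
  9 | 1-01,10-1
  11 | 10-1  (sole → essential)
  12 | 110-  (sole → essential)
Essential prime implicants: 0-10, 10-1, 110-

YES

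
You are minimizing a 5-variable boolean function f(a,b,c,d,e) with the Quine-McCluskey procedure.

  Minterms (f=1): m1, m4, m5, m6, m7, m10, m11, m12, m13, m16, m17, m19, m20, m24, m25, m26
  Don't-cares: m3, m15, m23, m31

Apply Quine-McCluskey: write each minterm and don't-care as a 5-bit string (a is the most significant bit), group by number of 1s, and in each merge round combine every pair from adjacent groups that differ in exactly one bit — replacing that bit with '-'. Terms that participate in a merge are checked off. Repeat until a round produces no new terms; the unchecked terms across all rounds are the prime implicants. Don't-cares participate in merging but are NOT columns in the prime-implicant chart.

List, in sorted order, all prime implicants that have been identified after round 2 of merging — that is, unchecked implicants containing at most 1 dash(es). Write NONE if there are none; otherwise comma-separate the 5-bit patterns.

size-2^0 implicants → 00001(✓)  00011(✓)  00100(✓)  00101(✓)  00110(✓)  00111(✓)  01010(✓)  01011(✓)  01100(✓)  01101(✓)  01111(✓)  10000(✓)  10001(✓)  10011(✓)  10100(✓)  10111(✓)  11000(✓)  11001(✓)  11010(✓)  11111(✓)
size-2^1 implicants → -0001(✓)  -0011(✓)  -0100  -0111(✓)  -1010  -1111(✓)  0-011(✓)  0-100(✓)  0-101(✓)  0-111(✓)  00-01(✓)  00-11(✓)  000-1(✓)  001-0(✓)  001-1(✓)  0010-(✓)  0011-(✓)  01-11(✓)  0101-  011-1(✓)  0110-(✓)  1-000(✓)  1-001(✓)  1-111(✓)  10-00  10-11(✓)  100-1(✓)  1000-(✓)  110-0  1100-(✓)
size-2^2 implicants → --111  -0-11  -00-1  0--11  0-1-1  0-10-  00--1  001--  1-00-
Unchecked terms (primes): --111, -0-11, -00-1, -0100, -1010, 0--11, 0-1-1, 0-10-, 00--1, 001--, 0101-, 1-00-, 10-00, 110-0

-0100, -1010, 0101-, 10-00, 110-0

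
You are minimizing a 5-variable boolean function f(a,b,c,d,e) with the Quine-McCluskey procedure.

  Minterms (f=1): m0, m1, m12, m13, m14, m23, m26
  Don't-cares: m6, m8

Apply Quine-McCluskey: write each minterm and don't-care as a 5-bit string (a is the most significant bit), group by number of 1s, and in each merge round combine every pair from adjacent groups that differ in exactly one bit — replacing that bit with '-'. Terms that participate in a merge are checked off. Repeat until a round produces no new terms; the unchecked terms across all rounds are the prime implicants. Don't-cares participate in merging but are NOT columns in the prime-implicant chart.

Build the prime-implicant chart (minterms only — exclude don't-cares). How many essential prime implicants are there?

4

[col 0] 00000*, 00001*, 00110*, 01000*, 01100*, 01101*, 01110*, 10111, 11010
[col 1] 0-000, 0-110, 0000-, 01-00, 011-0, 0110-
Prime implicants: 0-000, 0-110, 0000-, 01-00, 011-0, 0110-, 10111, 11010
PI chart (minterm → PIs covering it):
  0 | 0-000,0000-
  1 | 0000-  (sole → essential)
  12 | 01-00,011-0,0110-
  13 | 0110-  (sole → essential)
  14 | 0-110,011-0
  23 | 10111  (sole → essential)
  26 | 11010  (sole → essential)
Essential prime implicants: 0000-, 0110-, 10111, 11010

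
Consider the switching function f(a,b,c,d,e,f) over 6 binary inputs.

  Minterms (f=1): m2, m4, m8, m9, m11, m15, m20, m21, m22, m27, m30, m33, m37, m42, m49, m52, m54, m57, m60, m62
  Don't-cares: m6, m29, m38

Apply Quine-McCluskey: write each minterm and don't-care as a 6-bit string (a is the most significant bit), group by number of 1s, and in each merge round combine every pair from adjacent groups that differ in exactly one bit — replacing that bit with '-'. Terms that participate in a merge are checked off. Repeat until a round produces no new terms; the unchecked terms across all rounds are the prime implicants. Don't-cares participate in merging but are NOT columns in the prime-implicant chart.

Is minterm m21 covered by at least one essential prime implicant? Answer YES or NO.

NO

size-2^0 implicants → 000010(✓)  000100(✓)  000110(✓)  001000(✓)  001001(✓)  001011(✓)  001111(✓)  010100(✓)  010101(✓)  010110(✓)  011011(✓)  011101(✓)  011110(✓)  100001(✓)  100101(✓)  100110(✓)  101010  110001(✓)  110100(✓)  110110(✓)  111001(✓)  111100(✓)  111110(✓)
size-2^1 implicants → -00110(✓)  -10100(✓)  -10110(✓)  -11110(✓)  0-0100(✓)  0-0110(✓)  0-1011  000-10  0001-0(✓)  001-11  0010-1  00100-  01-101  01-110(✓)  0101-0(✓)  01010-  1-0001  1-0110(✓)  100-01  11-001  11-100(✓)  11-110(✓)  1101-0(✓)  1111-0(✓)
size-2^2 implicants → --0110  -1-110  -101-0  0-01-0  11-1-0
Unchecked terms (primes): --0110, -1-110, -101-0, 0-01-0, 0-1011, 000-10, 001-11, 0010-1, 00100-, 01-101, 01010-, 1-0001, 100-01, 101010, 11-001, 11-1-0
Minterm coverage:
  m2 ⊆ 000-10 [E]
  m4 ⊆ 0-01-0 [E]
  m8 ⊆ 00100- [E]
  m9 ⊆ 0010-1,00100-
  m11 ⊆ 0-1011,001-11,0010-1
  m15 ⊆ 001-11 [E]
  m20 ⊆ -101-0,0-01-0,01010-
  m21 ⊆ 01-101,01010-
  m22 ⊆ --0110,-1-110,-101-0,0-01-0
  m27 ⊆ 0-1011 [E]
  m30 ⊆ -1-110 [E]
  m33 ⊆ 1-0001,100-01
  m37 ⊆ 100-01 [E]
  m42 ⊆ 101010 [E]
  m49 ⊆ 1-0001,11-001
  m52 ⊆ -101-0,11-1-0
  m54 ⊆ --0110,-1-110,-101-0,11-1-0
  m57 ⊆ 11-001 [E]
  m60 ⊆ 11-1-0 [E]
  m62 ⊆ -1-110,11-1-0
E = {-1-110, 0-01-0, 0-1011, 000-10, 001-11, 00100-, 100-01, 101010, 11-001, 11-1-0}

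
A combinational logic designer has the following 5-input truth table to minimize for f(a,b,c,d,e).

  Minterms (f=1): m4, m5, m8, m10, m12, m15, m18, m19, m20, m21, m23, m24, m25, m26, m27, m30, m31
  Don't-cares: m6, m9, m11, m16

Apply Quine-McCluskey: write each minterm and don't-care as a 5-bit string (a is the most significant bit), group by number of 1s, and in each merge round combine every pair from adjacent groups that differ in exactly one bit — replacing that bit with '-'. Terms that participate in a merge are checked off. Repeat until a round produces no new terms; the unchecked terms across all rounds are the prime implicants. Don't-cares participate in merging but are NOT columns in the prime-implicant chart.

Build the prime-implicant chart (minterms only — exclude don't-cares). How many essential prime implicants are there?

4

Round 0: 00100✓ 00101✓ 00110✓ 01000✓ 01001✓ 01010✓ 01011✓ 01100✓ 01111✓ 10000✓ 10010✓ 10011✓ 10100✓ 10101✓ 10111✓ 11000✓ 11001✓ 11010✓ 11011✓ 11110✓ 11111✓
Round 1: -0100✓ -0101✓ -1000✓ -1001✓ -1010✓ -1011✓ -1111✓ 0-100 001-0 0010-✓ 01-00 01-11✓ 010-0✓ 010-1✓ 0100-✓ 0101-✓ 1-000✓ 1-010✓ 1-011✓ 1-111✓ 10-00 10-11✓ 100-0✓ 1001-✓ 101-1 1010-✓ 11-10✓ 11-11✓ 110-0✓ 110-1✓ 1100-✓ 1101-✓ 1111-✓
Round 2: -010- -1-11 -10-0✓ -10-1✓ -100-✓ -101-✓ 010--✓ 1--11 1-0-0 1-01- 11-1- 110--✓
Round 3: -10--
PIs = {-010-, -1-11, -10--, 0-100, 001-0, 01-00, 1--11, 1-0-0, 1-01-, 10-00, 101-1, 11-1-}
Coverage chart:
  m4: -010-,0-100,001-0
  m5: -010- ←essential
  m8: -10--,01-00
  m10: -10-- ←essential
  m12: 0-100,01-00
  m15: -1-11 ←essential
  m18: 1-0-0,1-01-
  m19: 1--11,1-01-
  m20: -010-,10-00
  m21: -010-,101-1
  m23: 1--11,101-1
  m24: -10--,1-0-0
  m25: -10-- ←essential
  m26: -10--,1-0-0,1-01-,11-1-
  m27: -1-11,-10--,1--11,1-01-,11-1-
  m30: 11-1- ←essential
  m31: -1-11,1--11,11-1-
Essential: -010-, -1-11, -10--, 11-1-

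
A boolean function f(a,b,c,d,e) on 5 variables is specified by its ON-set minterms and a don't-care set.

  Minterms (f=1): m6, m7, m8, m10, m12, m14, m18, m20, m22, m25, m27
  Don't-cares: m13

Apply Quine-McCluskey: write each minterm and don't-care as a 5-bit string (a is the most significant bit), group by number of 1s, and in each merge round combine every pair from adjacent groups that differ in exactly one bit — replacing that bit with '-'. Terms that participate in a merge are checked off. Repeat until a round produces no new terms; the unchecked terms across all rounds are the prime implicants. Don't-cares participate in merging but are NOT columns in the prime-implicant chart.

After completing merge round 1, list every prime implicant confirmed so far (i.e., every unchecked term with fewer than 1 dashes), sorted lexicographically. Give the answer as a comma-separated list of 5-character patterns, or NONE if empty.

size-2^0 implicants → 00110(✓)  00111(✓)  01000(✓)  01010(✓)  01100(✓)  01101(✓)  01110(✓)  10010(✓)  10100(✓)  10110(✓)  11001(✓)  11011(✓)
size-2^1 implicants → -0110  0-110  0011-  01-00(✓)  01-10(✓)  010-0(✓)  011-0(✓)  0110-  10-10  101-0  110-1
size-2^2 implicants → 01--0
Unchecked terms (primes): -0110, 0-110, 0011-, 01--0, 0110-, 10-10, 101-0, 110-1

NONE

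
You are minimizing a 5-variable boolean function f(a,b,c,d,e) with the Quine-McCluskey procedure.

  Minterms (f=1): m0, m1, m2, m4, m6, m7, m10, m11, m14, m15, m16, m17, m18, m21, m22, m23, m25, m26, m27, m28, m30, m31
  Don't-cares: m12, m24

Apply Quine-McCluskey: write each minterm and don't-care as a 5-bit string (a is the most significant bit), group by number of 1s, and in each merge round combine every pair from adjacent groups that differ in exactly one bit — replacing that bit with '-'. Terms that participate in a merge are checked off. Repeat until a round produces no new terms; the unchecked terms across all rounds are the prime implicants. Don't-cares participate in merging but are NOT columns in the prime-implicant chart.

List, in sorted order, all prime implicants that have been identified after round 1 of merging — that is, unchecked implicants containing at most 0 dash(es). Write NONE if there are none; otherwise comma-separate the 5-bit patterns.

NONE

Round 0: 00000✓ 00001✓ 00010✓ 00100✓ 00110✓ 00111✓ 01010✓ 01011✓ 01100✓ 01110✓ 01111✓ 10000✓ 10001✓ 10010✓ 10101✓ 10110✓ 10111✓ 11000✓ 11001✓ 11010✓ 11011✓ 11100✓ 11110✓ 11111✓
Round 1: -0000✓ -0001✓ -0010✓ -0110✓ -0111✓ -1010✓ -1011✓ -1100✓ -1110✓ -1111✓ 0-010✓ 0-100✓ 0-110✓ 0-111✓ 00-00✓ 00-10✓ 000-0✓ 0000-✓ 001-0✓ 0011-✓ 01-10✓ 01-11✓ 0101-✓ 011-0✓ 0111-✓ 1-000✓ 1-001✓ 1-010✓ 1-110✓ 1-111✓ 10-01 10-10✓ 100-0✓ 1000-✓ 101-1 1011-✓ 11-00✓ 11-10✓ 11-11✓ 110-0✓ 110-1✓ 1100-✓ 1101-✓ 111-0✓ 1111-✓
Round 2: --010✓ --110✓ --111✓ -0-10✓ -00-0 -000- -011-✓ -1-10✓ -1-11✓ -101-✓ -11-0 -111-✓ 0--10✓ 0-1-0 0-11-✓ 00--0 01-1-✓ 1--10✓ 1-0-0 1-00- 1-11-✓ 11--0 11-1-✓ 110--
Round 3: ---10 --11- -1-1-
PIs = {---10, --11-, -00-0, -000-, -1-1-, -11-0, 0-1-0, 00--0, 1-0-0, 1-00-, 10-01, 101-1, 11--0, 110--}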